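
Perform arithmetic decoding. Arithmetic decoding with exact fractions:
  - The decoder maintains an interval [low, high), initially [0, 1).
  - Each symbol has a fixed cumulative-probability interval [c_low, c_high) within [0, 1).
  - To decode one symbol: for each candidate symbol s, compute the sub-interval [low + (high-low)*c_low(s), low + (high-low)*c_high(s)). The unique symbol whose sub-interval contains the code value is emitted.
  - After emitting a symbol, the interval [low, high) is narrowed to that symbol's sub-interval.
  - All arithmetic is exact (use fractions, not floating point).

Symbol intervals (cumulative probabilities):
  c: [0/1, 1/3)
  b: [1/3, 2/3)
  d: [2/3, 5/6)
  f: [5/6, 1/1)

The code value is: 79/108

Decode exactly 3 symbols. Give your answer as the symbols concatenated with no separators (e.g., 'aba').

Answer: dbc

Derivation:
Step 1: interval [0/1, 1/1), width = 1/1 - 0/1 = 1/1
  'c': [0/1 + 1/1*0/1, 0/1 + 1/1*1/3) = [0/1, 1/3)
  'b': [0/1 + 1/1*1/3, 0/1 + 1/1*2/3) = [1/3, 2/3)
  'd': [0/1 + 1/1*2/3, 0/1 + 1/1*5/6) = [2/3, 5/6) <- contains code 79/108
  'f': [0/1 + 1/1*5/6, 0/1 + 1/1*1/1) = [5/6, 1/1)
  emit 'd', narrow to [2/3, 5/6)
Step 2: interval [2/3, 5/6), width = 5/6 - 2/3 = 1/6
  'c': [2/3 + 1/6*0/1, 2/3 + 1/6*1/3) = [2/3, 13/18)
  'b': [2/3 + 1/6*1/3, 2/3 + 1/6*2/3) = [13/18, 7/9) <- contains code 79/108
  'd': [2/3 + 1/6*2/3, 2/3 + 1/6*5/6) = [7/9, 29/36)
  'f': [2/3 + 1/6*5/6, 2/3 + 1/6*1/1) = [29/36, 5/6)
  emit 'b', narrow to [13/18, 7/9)
Step 3: interval [13/18, 7/9), width = 7/9 - 13/18 = 1/18
  'c': [13/18 + 1/18*0/1, 13/18 + 1/18*1/3) = [13/18, 20/27) <- contains code 79/108
  'b': [13/18 + 1/18*1/3, 13/18 + 1/18*2/3) = [20/27, 41/54)
  'd': [13/18 + 1/18*2/3, 13/18 + 1/18*5/6) = [41/54, 83/108)
  'f': [13/18 + 1/18*5/6, 13/18 + 1/18*1/1) = [83/108, 7/9)
  emit 'c', narrow to [13/18, 20/27)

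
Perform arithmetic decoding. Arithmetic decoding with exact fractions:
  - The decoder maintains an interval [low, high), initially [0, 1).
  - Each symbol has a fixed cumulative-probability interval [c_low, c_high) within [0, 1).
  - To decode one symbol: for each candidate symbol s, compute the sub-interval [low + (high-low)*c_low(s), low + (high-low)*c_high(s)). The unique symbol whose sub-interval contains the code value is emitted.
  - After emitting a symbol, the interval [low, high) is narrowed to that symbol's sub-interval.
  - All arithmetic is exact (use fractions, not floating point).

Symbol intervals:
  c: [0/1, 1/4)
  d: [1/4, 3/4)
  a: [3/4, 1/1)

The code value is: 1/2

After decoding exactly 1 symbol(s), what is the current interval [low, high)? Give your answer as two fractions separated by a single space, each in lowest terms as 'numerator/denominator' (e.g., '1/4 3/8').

Step 1: interval [0/1, 1/1), width = 1/1 - 0/1 = 1/1
  'c': [0/1 + 1/1*0/1, 0/1 + 1/1*1/4) = [0/1, 1/4)
  'd': [0/1 + 1/1*1/4, 0/1 + 1/1*3/4) = [1/4, 3/4) <- contains code 1/2
  'a': [0/1 + 1/1*3/4, 0/1 + 1/1*1/1) = [3/4, 1/1)
  emit 'd', narrow to [1/4, 3/4)

Answer: 1/4 3/4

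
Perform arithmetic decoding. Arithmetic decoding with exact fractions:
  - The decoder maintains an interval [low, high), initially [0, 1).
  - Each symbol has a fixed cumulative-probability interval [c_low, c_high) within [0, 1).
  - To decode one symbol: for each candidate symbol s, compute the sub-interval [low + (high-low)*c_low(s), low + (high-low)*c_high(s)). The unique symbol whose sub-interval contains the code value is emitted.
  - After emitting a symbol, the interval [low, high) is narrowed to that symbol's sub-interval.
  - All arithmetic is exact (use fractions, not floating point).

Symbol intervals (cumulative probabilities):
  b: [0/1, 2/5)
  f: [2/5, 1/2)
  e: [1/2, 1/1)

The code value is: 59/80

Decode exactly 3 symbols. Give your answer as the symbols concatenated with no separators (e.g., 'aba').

Step 1: interval [0/1, 1/1), width = 1/1 - 0/1 = 1/1
  'b': [0/1 + 1/1*0/1, 0/1 + 1/1*2/5) = [0/1, 2/5)
  'f': [0/1 + 1/1*2/5, 0/1 + 1/1*1/2) = [2/5, 1/2)
  'e': [0/1 + 1/1*1/2, 0/1 + 1/1*1/1) = [1/2, 1/1) <- contains code 59/80
  emit 'e', narrow to [1/2, 1/1)
Step 2: interval [1/2, 1/1), width = 1/1 - 1/2 = 1/2
  'b': [1/2 + 1/2*0/1, 1/2 + 1/2*2/5) = [1/2, 7/10)
  'f': [1/2 + 1/2*2/5, 1/2 + 1/2*1/2) = [7/10, 3/4) <- contains code 59/80
  'e': [1/2 + 1/2*1/2, 1/2 + 1/2*1/1) = [3/4, 1/1)
  emit 'f', narrow to [7/10, 3/4)
Step 3: interval [7/10, 3/4), width = 3/4 - 7/10 = 1/20
  'b': [7/10 + 1/20*0/1, 7/10 + 1/20*2/5) = [7/10, 18/25)
  'f': [7/10 + 1/20*2/5, 7/10 + 1/20*1/2) = [18/25, 29/40)
  'e': [7/10 + 1/20*1/2, 7/10 + 1/20*1/1) = [29/40, 3/4) <- contains code 59/80
  emit 'e', narrow to [29/40, 3/4)

Answer: efe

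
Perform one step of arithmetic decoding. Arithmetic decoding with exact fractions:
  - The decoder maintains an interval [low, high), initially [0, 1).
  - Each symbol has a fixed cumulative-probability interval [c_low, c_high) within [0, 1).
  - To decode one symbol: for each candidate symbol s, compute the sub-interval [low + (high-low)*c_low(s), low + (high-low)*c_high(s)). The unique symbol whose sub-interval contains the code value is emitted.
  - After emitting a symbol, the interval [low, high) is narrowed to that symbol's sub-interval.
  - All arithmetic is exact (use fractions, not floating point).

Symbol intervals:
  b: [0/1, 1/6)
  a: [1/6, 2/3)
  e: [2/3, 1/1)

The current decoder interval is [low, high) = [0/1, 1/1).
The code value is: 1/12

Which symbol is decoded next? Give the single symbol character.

Interval width = high − low = 1/1 − 0/1 = 1/1
Scaled code = (code − low) / width = (1/12 − 0/1) / 1/1 = 1/12
  b: [0/1, 1/6) ← scaled code falls here ✓
  a: [1/6, 2/3) 
  e: [2/3, 1/1) 

Answer: b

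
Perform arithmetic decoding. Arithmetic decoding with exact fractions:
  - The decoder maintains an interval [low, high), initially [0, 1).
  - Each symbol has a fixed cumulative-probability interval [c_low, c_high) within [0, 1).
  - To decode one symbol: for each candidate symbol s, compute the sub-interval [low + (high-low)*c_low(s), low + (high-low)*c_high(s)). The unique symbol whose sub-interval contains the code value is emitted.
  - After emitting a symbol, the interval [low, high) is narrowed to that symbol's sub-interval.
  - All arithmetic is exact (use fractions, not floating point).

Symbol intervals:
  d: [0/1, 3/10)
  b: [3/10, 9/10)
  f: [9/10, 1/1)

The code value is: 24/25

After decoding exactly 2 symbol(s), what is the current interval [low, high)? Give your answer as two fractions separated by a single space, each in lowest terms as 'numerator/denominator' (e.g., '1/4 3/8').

Answer: 93/100 99/100

Derivation:
Step 1: interval [0/1, 1/1), width = 1/1 - 0/1 = 1/1
  'd': [0/1 + 1/1*0/1, 0/1 + 1/1*3/10) = [0/1, 3/10)
  'b': [0/1 + 1/1*3/10, 0/1 + 1/1*9/10) = [3/10, 9/10)
  'f': [0/1 + 1/1*9/10, 0/1 + 1/1*1/1) = [9/10, 1/1) <- contains code 24/25
  emit 'f', narrow to [9/10, 1/1)
Step 2: interval [9/10, 1/1), width = 1/1 - 9/10 = 1/10
  'd': [9/10 + 1/10*0/1, 9/10 + 1/10*3/10) = [9/10, 93/100)
  'b': [9/10 + 1/10*3/10, 9/10 + 1/10*9/10) = [93/100, 99/100) <- contains code 24/25
  'f': [9/10 + 1/10*9/10, 9/10 + 1/10*1/1) = [99/100, 1/1)
  emit 'b', narrow to [93/100, 99/100)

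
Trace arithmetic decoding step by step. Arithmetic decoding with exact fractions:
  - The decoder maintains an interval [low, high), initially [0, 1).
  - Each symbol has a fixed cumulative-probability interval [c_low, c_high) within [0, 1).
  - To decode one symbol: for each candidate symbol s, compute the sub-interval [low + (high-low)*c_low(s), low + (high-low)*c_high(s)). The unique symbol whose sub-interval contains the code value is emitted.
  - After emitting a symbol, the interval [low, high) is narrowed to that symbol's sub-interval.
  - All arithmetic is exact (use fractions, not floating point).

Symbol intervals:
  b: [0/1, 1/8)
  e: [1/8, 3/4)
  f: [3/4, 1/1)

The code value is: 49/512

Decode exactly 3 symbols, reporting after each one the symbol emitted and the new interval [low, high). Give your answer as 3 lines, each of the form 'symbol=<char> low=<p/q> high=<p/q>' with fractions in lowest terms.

Step 1: interval [0/1, 1/1), width = 1/1 - 0/1 = 1/1
  'b': [0/1 + 1/1*0/1, 0/1 + 1/1*1/8) = [0/1, 1/8) <- contains code 49/512
  'e': [0/1 + 1/1*1/8, 0/1 + 1/1*3/4) = [1/8, 3/4)
  'f': [0/1 + 1/1*3/4, 0/1 + 1/1*1/1) = [3/4, 1/1)
  emit 'b', narrow to [0/1, 1/8)
Step 2: interval [0/1, 1/8), width = 1/8 - 0/1 = 1/8
  'b': [0/1 + 1/8*0/1, 0/1 + 1/8*1/8) = [0/1, 1/64)
  'e': [0/1 + 1/8*1/8, 0/1 + 1/8*3/4) = [1/64, 3/32)
  'f': [0/1 + 1/8*3/4, 0/1 + 1/8*1/1) = [3/32, 1/8) <- contains code 49/512
  emit 'f', narrow to [3/32, 1/8)
Step 3: interval [3/32, 1/8), width = 1/8 - 3/32 = 1/32
  'b': [3/32 + 1/32*0/1, 3/32 + 1/32*1/8) = [3/32, 25/256) <- contains code 49/512
  'e': [3/32 + 1/32*1/8, 3/32 + 1/32*3/4) = [25/256, 15/128)
  'f': [3/32 + 1/32*3/4, 3/32 + 1/32*1/1) = [15/128, 1/8)
  emit 'b', narrow to [3/32, 25/256)

Answer: symbol=b low=0/1 high=1/8
symbol=f low=3/32 high=1/8
symbol=b low=3/32 high=25/256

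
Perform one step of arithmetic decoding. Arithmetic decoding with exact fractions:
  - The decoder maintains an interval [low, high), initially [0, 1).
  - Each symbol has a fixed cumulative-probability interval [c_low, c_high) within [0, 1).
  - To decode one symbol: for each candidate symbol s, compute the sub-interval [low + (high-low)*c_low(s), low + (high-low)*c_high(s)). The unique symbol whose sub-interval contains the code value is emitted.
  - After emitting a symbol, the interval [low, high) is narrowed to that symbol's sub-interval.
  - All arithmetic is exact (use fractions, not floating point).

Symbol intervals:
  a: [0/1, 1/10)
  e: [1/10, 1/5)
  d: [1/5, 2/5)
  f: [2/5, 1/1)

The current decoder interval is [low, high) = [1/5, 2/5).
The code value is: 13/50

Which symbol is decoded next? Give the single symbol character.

Interval width = high − low = 2/5 − 1/5 = 1/5
Scaled code = (code − low) / width = (13/50 − 1/5) / 1/5 = 3/10
  a: [0/1, 1/10) 
  e: [1/10, 1/5) 
  d: [1/5, 2/5) ← scaled code falls here ✓
  f: [2/5, 1/1) 

Answer: d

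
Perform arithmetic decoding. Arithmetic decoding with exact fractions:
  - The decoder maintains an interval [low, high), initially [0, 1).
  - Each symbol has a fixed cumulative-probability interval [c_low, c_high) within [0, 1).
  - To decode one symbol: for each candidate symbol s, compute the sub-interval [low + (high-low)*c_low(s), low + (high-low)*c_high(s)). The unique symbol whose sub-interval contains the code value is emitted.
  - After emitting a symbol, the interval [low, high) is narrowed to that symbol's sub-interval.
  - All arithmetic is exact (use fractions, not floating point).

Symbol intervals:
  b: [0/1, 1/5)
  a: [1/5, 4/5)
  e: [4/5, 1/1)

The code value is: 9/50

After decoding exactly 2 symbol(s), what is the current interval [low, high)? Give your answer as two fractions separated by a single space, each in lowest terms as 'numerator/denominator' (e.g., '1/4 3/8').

Step 1: interval [0/1, 1/1), width = 1/1 - 0/1 = 1/1
  'b': [0/1 + 1/1*0/1, 0/1 + 1/1*1/5) = [0/1, 1/5) <- contains code 9/50
  'a': [0/1 + 1/1*1/5, 0/1 + 1/1*4/5) = [1/5, 4/5)
  'e': [0/1 + 1/1*4/5, 0/1 + 1/1*1/1) = [4/5, 1/1)
  emit 'b', narrow to [0/1, 1/5)
Step 2: interval [0/1, 1/5), width = 1/5 - 0/1 = 1/5
  'b': [0/1 + 1/5*0/1, 0/1 + 1/5*1/5) = [0/1, 1/25)
  'a': [0/1 + 1/5*1/5, 0/1 + 1/5*4/5) = [1/25, 4/25)
  'e': [0/1 + 1/5*4/5, 0/1 + 1/5*1/1) = [4/25, 1/5) <- contains code 9/50
  emit 'e', narrow to [4/25, 1/5)

Answer: 4/25 1/5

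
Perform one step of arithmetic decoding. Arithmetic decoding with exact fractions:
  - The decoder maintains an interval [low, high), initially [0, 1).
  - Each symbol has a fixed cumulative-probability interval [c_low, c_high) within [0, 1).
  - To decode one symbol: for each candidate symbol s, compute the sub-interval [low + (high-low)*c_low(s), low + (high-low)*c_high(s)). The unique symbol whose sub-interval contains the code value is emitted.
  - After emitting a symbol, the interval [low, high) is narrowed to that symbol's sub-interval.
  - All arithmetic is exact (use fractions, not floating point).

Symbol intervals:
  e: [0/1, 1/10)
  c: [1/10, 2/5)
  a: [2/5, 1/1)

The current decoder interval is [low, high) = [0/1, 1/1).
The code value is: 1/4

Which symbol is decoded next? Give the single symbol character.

Interval width = high − low = 1/1 − 0/1 = 1/1
Scaled code = (code − low) / width = (1/4 − 0/1) / 1/1 = 1/4
  e: [0/1, 1/10) 
  c: [1/10, 2/5) ← scaled code falls here ✓
  a: [2/5, 1/1) 

Answer: c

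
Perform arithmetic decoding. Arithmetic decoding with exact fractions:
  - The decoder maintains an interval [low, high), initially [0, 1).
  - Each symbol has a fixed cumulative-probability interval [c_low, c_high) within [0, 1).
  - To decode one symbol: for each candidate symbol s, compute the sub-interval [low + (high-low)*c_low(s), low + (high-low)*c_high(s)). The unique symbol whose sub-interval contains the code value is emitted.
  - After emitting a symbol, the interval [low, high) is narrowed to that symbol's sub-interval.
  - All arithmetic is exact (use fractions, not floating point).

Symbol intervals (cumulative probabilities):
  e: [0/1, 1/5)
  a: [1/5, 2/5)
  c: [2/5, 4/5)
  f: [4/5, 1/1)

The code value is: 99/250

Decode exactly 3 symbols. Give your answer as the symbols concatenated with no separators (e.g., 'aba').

Step 1: interval [0/1, 1/1), width = 1/1 - 0/1 = 1/1
  'e': [0/1 + 1/1*0/1, 0/1 + 1/1*1/5) = [0/1, 1/5)
  'a': [0/1 + 1/1*1/5, 0/1 + 1/1*2/5) = [1/5, 2/5) <- contains code 99/250
  'c': [0/1 + 1/1*2/5, 0/1 + 1/1*4/5) = [2/5, 4/5)
  'f': [0/1 + 1/1*4/5, 0/1 + 1/1*1/1) = [4/5, 1/1)
  emit 'a', narrow to [1/5, 2/5)
Step 2: interval [1/5, 2/5), width = 2/5 - 1/5 = 1/5
  'e': [1/5 + 1/5*0/1, 1/5 + 1/5*1/5) = [1/5, 6/25)
  'a': [1/5 + 1/5*1/5, 1/5 + 1/5*2/5) = [6/25, 7/25)
  'c': [1/5 + 1/5*2/5, 1/5 + 1/5*4/5) = [7/25, 9/25)
  'f': [1/5 + 1/5*4/5, 1/5 + 1/5*1/1) = [9/25, 2/5) <- contains code 99/250
  emit 'f', narrow to [9/25, 2/5)
Step 3: interval [9/25, 2/5), width = 2/5 - 9/25 = 1/25
  'e': [9/25 + 1/25*0/1, 9/25 + 1/25*1/5) = [9/25, 46/125)
  'a': [9/25 + 1/25*1/5, 9/25 + 1/25*2/5) = [46/125, 47/125)
  'c': [9/25 + 1/25*2/5, 9/25 + 1/25*4/5) = [47/125, 49/125)
  'f': [9/25 + 1/25*4/5, 9/25 + 1/25*1/1) = [49/125, 2/5) <- contains code 99/250
  emit 'f', narrow to [49/125, 2/5)

Answer: aff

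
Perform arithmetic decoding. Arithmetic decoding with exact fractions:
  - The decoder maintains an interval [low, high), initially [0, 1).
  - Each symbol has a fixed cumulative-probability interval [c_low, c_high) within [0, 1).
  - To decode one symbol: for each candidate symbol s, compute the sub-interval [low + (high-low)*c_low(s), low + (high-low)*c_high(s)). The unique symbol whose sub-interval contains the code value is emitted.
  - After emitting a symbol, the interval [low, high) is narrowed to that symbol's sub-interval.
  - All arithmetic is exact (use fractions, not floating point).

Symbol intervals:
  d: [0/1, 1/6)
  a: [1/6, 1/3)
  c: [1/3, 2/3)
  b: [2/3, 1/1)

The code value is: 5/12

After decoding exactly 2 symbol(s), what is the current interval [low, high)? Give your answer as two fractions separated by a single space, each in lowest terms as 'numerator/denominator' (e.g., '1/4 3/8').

Answer: 7/18 4/9

Derivation:
Step 1: interval [0/1, 1/1), width = 1/1 - 0/1 = 1/1
  'd': [0/1 + 1/1*0/1, 0/1 + 1/1*1/6) = [0/1, 1/6)
  'a': [0/1 + 1/1*1/6, 0/1 + 1/1*1/3) = [1/6, 1/3)
  'c': [0/1 + 1/1*1/3, 0/1 + 1/1*2/3) = [1/3, 2/3) <- contains code 5/12
  'b': [0/1 + 1/1*2/3, 0/1 + 1/1*1/1) = [2/3, 1/1)
  emit 'c', narrow to [1/3, 2/3)
Step 2: interval [1/3, 2/3), width = 2/3 - 1/3 = 1/3
  'd': [1/3 + 1/3*0/1, 1/3 + 1/3*1/6) = [1/3, 7/18)
  'a': [1/3 + 1/3*1/6, 1/3 + 1/3*1/3) = [7/18, 4/9) <- contains code 5/12
  'c': [1/3 + 1/3*1/3, 1/3 + 1/3*2/3) = [4/9, 5/9)
  'b': [1/3 + 1/3*2/3, 1/3 + 1/3*1/1) = [5/9, 2/3)
  emit 'a', narrow to [7/18, 4/9)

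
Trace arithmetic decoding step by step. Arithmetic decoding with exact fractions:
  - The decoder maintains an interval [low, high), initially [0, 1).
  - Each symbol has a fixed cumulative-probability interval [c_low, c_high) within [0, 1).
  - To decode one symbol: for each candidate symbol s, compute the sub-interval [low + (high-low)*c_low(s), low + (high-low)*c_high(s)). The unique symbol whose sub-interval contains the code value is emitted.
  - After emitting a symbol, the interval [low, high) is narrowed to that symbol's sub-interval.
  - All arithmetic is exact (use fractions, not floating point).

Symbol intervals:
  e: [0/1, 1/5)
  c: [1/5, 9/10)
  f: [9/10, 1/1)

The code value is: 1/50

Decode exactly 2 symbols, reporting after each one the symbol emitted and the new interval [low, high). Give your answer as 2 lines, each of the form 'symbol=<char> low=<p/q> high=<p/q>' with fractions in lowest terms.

Answer: symbol=e low=0/1 high=1/5
symbol=e low=0/1 high=1/25

Derivation:
Step 1: interval [0/1, 1/1), width = 1/1 - 0/1 = 1/1
  'e': [0/1 + 1/1*0/1, 0/1 + 1/1*1/5) = [0/1, 1/5) <- contains code 1/50
  'c': [0/1 + 1/1*1/5, 0/1 + 1/1*9/10) = [1/5, 9/10)
  'f': [0/1 + 1/1*9/10, 0/1 + 1/1*1/1) = [9/10, 1/1)
  emit 'e', narrow to [0/1, 1/5)
Step 2: interval [0/1, 1/5), width = 1/5 - 0/1 = 1/5
  'e': [0/1 + 1/5*0/1, 0/1 + 1/5*1/5) = [0/1, 1/25) <- contains code 1/50
  'c': [0/1 + 1/5*1/5, 0/1 + 1/5*9/10) = [1/25, 9/50)
  'f': [0/1 + 1/5*9/10, 0/1 + 1/5*1/1) = [9/50, 1/5)
  emit 'e', narrow to [0/1, 1/25)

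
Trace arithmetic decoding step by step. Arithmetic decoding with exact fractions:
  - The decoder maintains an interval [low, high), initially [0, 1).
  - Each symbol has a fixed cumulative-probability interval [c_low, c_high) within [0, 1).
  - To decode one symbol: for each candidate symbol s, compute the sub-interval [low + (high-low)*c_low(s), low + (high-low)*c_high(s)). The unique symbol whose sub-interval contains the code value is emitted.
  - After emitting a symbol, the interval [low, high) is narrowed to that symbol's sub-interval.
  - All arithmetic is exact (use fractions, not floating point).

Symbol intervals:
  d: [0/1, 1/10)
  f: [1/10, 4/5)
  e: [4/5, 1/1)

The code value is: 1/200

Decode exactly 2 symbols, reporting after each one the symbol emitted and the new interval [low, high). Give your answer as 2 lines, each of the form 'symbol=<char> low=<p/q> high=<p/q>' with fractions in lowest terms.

Answer: symbol=d low=0/1 high=1/10
symbol=d low=0/1 high=1/100

Derivation:
Step 1: interval [0/1, 1/1), width = 1/1 - 0/1 = 1/1
  'd': [0/1 + 1/1*0/1, 0/1 + 1/1*1/10) = [0/1, 1/10) <- contains code 1/200
  'f': [0/1 + 1/1*1/10, 0/1 + 1/1*4/5) = [1/10, 4/5)
  'e': [0/1 + 1/1*4/5, 0/1 + 1/1*1/1) = [4/5, 1/1)
  emit 'd', narrow to [0/1, 1/10)
Step 2: interval [0/1, 1/10), width = 1/10 - 0/1 = 1/10
  'd': [0/1 + 1/10*0/1, 0/1 + 1/10*1/10) = [0/1, 1/100) <- contains code 1/200
  'f': [0/1 + 1/10*1/10, 0/1 + 1/10*4/5) = [1/100, 2/25)
  'e': [0/1 + 1/10*4/5, 0/1 + 1/10*1/1) = [2/25, 1/10)
  emit 'd', narrow to [0/1, 1/100)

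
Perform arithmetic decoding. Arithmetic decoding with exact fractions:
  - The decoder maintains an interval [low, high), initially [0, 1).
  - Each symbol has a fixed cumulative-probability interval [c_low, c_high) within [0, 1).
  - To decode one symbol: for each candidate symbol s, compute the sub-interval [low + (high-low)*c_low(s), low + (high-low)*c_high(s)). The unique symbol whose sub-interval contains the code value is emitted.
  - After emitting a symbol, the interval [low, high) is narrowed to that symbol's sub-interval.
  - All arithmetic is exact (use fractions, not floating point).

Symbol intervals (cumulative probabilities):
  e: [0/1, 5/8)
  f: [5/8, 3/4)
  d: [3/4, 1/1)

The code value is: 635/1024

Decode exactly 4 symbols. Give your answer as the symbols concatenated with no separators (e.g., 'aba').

Step 1: interval [0/1, 1/1), width = 1/1 - 0/1 = 1/1
  'e': [0/1 + 1/1*0/1, 0/1 + 1/1*5/8) = [0/1, 5/8) <- contains code 635/1024
  'f': [0/1 + 1/1*5/8, 0/1 + 1/1*3/4) = [5/8, 3/4)
  'd': [0/1 + 1/1*3/4, 0/1 + 1/1*1/1) = [3/4, 1/1)
  emit 'e', narrow to [0/1, 5/8)
Step 2: interval [0/1, 5/8), width = 5/8 - 0/1 = 5/8
  'e': [0/1 + 5/8*0/1, 0/1 + 5/8*5/8) = [0/1, 25/64)
  'f': [0/1 + 5/8*5/8, 0/1 + 5/8*3/4) = [25/64, 15/32)
  'd': [0/1 + 5/8*3/4, 0/1 + 5/8*1/1) = [15/32, 5/8) <- contains code 635/1024
  emit 'd', narrow to [15/32, 5/8)
Step 3: interval [15/32, 5/8), width = 5/8 - 15/32 = 5/32
  'e': [15/32 + 5/32*0/1, 15/32 + 5/32*5/8) = [15/32, 145/256)
  'f': [15/32 + 5/32*5/8, 15/32 + 5/32*3/4) = [145/256, 75/128)
  'd': [15/32 + 5/32*3/4, 15/32 + 5/32*1/1) = [75/128, 5/8) <- contains code 635/1024
  emit 'd', narrow to [75/128, 5/8)
Step 4: interval [75/128, 5/8), width = 5/8 - 75/128 = 5/128
  'e': [75/128 + 5/128*0/1, 75/128 + 5/128*5/8) = [75/128, 625/1024)
  'f': [75/128 + 5/128*5/8, 75/128 + 5/128*3/4) = [625/1024, 315/512)
  'd': [75/128 + 5/128*3/4, 75/128 + 5/128*1/1) = [315/512, 5/8) <- contains code 635/1024
  emit 'd', narrow to [315/512, 5/8)

Answer: eddd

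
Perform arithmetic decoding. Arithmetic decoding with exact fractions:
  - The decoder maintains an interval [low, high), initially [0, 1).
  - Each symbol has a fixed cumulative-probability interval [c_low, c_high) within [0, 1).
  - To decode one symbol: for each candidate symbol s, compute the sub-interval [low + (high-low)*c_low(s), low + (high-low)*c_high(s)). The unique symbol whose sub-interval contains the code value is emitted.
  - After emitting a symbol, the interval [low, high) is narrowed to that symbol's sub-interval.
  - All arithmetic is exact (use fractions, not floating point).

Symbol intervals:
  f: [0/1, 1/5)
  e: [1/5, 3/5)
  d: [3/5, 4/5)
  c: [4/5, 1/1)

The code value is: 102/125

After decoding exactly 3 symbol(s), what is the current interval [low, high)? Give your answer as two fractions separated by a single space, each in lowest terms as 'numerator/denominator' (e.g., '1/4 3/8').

Answer: 101/125 103/125

Derivation:
Step 1: interval [0/1, 1/1), width = 1/1 - 0/1 = 1/1
  'f': [0/1 + 1/1*0/1, 0/1 + 1/1*1/5) = [0/1, 1/5)
  'e': [0/1 + 1/1*1/5, 0/1 + 1/1*3/5) = [1/5, 3/5)
  'd': [0/1 + 1/1*3/5, 0/1 + 1/1*4/5) = [3/5, 4/5)
  'c': [0/1 + 1/1*4/5, 0/1 + 1/1*1/1) = [4/5, 1/1) <- contains code 102/125
  emit 'c', narrow to [4/5, 1/1)
Step 2: interval [4/5, 1/1), width = 1/1 - 4/5 = 1/5
  'f': [4/5 + 1/5*0/1, 4/5 + 1/5*1/5) = [4/5, 21/25) <- contains code 102/125
  'e': [4/5 + 1/5*1/5, 4/5 + 1/5*3/5) = [21/25, 23/25)
  'd': [4/5 + 1/5*3/5, 4/5 + 1/5*4/5) = [23/25, 24/25)
  'c': [4/5 + 1/5*4/5, 4/5 + 1/5*1/1) = [24/25, 1/1)
  emit 'f', narrow to [4/5, 21/25)
Step 3: interval [4/5, 21/25), width = 21/25 - 4/5 = 1/25
  'f': [4/5 + 1/25*0/1, 4/5 + 1/25*1/5) = [4/5, 101/125)
  'e': [4/5 + 1/25*1/5, 4/5 + 1/25*3/5) = [101/125, 103/125) <- contains code 102/125
  'd': [4/5 + 1/25*3/5, 4/5 + 1/25*4/5) = [103/125, 104/125)
  'c': [4/5 + 1/25*4/5, 4/5 + 1/25*1/1) = [104/125, 21/25)
  emit 'e', narrow to [101/125, 103/125)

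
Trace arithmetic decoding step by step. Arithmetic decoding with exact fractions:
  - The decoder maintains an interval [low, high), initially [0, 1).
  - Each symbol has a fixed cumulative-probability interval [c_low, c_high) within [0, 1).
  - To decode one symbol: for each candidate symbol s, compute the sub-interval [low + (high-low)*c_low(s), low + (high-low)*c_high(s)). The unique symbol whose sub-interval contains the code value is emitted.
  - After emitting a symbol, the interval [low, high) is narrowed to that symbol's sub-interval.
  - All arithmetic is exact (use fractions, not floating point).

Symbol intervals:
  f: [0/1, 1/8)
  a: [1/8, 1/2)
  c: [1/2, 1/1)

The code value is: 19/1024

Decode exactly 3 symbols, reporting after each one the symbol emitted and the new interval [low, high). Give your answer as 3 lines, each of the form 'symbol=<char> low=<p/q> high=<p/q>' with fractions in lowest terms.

Answer: symbol=f low=0/1 high=1/8
symbol=a low=1/64 high=1/16
symbol=f low=1/64 high=11/512

Derivation:
Step 1: interval [0/1, 1/1), width = 1/1 - 0/1 = 1/1
  'f': [0/1 + 1/1*0/1, 0/1 + 1/1*1/8) = [0/1, 1/8) <- contains code 19/1024
  'a': [0/1 + 1/1*1/8, 0/1 + 1/1*1/2) = [1/8, 1/2)
  'c': [0/1 + 1/1*1/2, 0/1 + 1/1*1/1) = [1/2, 1/1)
  emit 'f', narrow to [0/1, 1/8)
Step 2: interval [0/1, 1/8), width = 1/8 - 0/1 = 1/8
  'f': [0/1 + 1/8*0/1, 0/1 + 1/8*1/8) = [0/1, 1/64)
  'a': [0/1 + 1/8*1/8, 0/1 + 1/8*1/2) = [1/64, 1/16) <- contains code 19/1024
  'c': [0/1 + 1/8*1/2, 0/1 + 1/8*1/1) = [1/16, 1/8)
  emit 'a', narrow to [1/64, 1/16)
Step 3: interval [1/64, 1/16), width = 1/16 - 1/64 = 3/64
  'f': [1/64 + 3/64*0/1, 1/64 + 3/64*1/8) = [1/64, 11/512) <- contains code 19/1024
  'a': [1/64 + 3/64*1/8, 1/64 + 3/64*1/2) = [11/512, 5/128)
  'c': [1/64 + 3/64*1/2, 1/64 + 3/64*1/1) = [5/128, 1/16)
  emit 'f', narrow to [1/64, 11/512)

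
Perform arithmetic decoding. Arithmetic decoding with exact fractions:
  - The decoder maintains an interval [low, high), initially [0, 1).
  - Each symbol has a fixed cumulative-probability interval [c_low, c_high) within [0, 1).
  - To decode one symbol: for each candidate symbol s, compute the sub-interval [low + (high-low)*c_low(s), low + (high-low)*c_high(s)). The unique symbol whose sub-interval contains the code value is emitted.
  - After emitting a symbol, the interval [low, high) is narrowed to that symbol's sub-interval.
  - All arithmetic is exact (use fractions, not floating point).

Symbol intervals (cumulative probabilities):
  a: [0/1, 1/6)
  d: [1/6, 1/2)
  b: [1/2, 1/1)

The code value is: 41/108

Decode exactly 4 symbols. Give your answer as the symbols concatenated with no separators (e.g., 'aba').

Step 1: interval [0/1, 1/1), width = 1/1 - 0/1 = 1/1
  'a': [0/1 + 1/1*0/1, 0/1 + 1/1*1/6) = [0/1, 1/6)
  'd': [0/1 + 1/1*1/6, 0/1 + 1/1*1/2) = [1/6, 1/2) <- contains code 41/108
  'b': [0/1 + 1/1*1/2, 0/1 + 1/1*1/1) = [1/2, 1/1)
  emit 'd', narrow to [1/6, 1/2)
Step 2: interval [1/6, 1/2), width = 1/2 - 1/6 = 1/3
  'a': [1/6 + 1/3*0/1, 1/6 + 1/3*1/6) = [1/6, 2/9)
  'd': [1/6 + 1/3*1/6, 1/6 + 1/3*1/2) = [2/9, 1/3)
  'b': [1/6 + 1/3*1/2, 1/6 + 1/3*1/1) = [1/3, 1/2) <- contains code 41/108
  emit 'b', narrow to [1/3, 1/2)
Step 3: interval [1/3, 1/2), width = 1/2 - 1/3 = 1/6
  'a': [1/3 + 1/6*0/1, 1/3 + 1/6*1/6) = [1/3, 13/36)
  'd': [1/3 + 1/6*1/6, 1/3 + 1/6*1/2) = [13/36, 5/12) <- contains code 41/108
  'b': [1/3 + 1/6*1/2, 1/3 + 1/6*1/1) = [5/12, 1/2)
  emit 'd', narrow to [13/36, 5/12)
Step 4: interval [13/36, 5/12), width = 5/12 - 13/36 = 1/18
  'a': [13/36 + 1/18*0/1, 13/36 + 1/18*1/6) = [13/36, 10/27)
  'd': [13/36 + 1/18*1/6, 13/36 + 1/18*1/2) = [10/27, 7/18) <- contains code 41/108
  'b': [13/36 + 1/18*1/2, 13/36 + 1/18*1/1) = [7/18, 5/12)
  emit 'd', narrow to [10/27, 7/18)

Answer: dbdd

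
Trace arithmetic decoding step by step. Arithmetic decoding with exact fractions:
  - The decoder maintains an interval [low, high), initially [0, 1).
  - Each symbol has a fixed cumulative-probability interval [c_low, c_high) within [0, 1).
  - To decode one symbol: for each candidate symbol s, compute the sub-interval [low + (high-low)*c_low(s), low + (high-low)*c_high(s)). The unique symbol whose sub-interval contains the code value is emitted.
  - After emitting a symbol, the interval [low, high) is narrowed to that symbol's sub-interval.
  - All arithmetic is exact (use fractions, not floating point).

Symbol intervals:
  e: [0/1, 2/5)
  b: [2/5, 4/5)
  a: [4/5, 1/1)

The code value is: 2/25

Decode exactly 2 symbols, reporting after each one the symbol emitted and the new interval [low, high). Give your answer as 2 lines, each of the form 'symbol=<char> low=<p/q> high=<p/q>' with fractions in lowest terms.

Answer: symbol=e low=0/1 high=2/5
symbol=e low=0/1 high=4/25

Derivation:
Step 1: interval [0/1, 1/1), width = 1/1 - 0/1 = 1/1
  'e': [0/1 + 1/1*0/1, 0/1 + 1/1*2/5) = [0/1, 2/5) <- contains code 2/25
  'b': [0/1 + 1/1*2/5, 0/1 + 1/1*4/5) = [2/5, 4/5)
  'a': [0/1 + 1/1*4/5, 0/1 + 1/1*1/1) = [4/5, 1/1)
  emit 'e', narrow to [0/1, 2/5)
Step 2: interval [0/1, 2/5), width = 2/5 - 0/1 = 2/5
  'e': [0/1 + 2/5*0/1, 0/1 + 2/5*2/5) = [0/1, 4/25) <- contains code 2/25
  'b': [0/1 + 2/5*2/5, 0/1 + 2/5*4/5) = [4/25, 8/25)
  'a': [0/1 + 2/5*4/5, 0/1 + 2/5*1/1) = [8/25, 2/5)
  emit 'e', narrow to [0/1, 4/25)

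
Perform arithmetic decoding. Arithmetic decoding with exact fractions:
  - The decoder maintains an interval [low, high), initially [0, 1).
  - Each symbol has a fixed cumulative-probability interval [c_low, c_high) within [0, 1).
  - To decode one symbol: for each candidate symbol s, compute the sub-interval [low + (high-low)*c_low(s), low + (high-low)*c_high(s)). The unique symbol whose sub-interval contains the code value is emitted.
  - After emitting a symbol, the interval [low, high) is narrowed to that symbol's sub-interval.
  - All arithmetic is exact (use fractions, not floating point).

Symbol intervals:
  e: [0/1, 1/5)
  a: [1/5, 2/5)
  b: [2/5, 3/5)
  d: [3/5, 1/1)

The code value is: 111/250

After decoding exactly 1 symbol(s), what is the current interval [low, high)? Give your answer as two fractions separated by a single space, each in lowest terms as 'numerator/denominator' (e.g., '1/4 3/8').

Answer: 2/5 3/5

Derivation:
Step 1: interval [0/1, 1/1), width = 1/1 - 0/1 = 1/1
  'e': [0/1 + 1/1*0/1, 0/1 + 1/1*1/5) = [0/1, 1/5)
  'a': [0/1 + 1/1*1/5, 0/1 + 1/1*2/5) = [1/5, 2/5)
  'b': [0/1 + 1/1*2/5, 0/1 + 1/1*3/5) = [2/5, 3/5) <- contains code 111/250
  'd': [0/1 + 1/1*3/5, 0/1 + 1/1*1/1) = [3/5, 1/1)
  emit 'b', narrow to [2/5, 3/5)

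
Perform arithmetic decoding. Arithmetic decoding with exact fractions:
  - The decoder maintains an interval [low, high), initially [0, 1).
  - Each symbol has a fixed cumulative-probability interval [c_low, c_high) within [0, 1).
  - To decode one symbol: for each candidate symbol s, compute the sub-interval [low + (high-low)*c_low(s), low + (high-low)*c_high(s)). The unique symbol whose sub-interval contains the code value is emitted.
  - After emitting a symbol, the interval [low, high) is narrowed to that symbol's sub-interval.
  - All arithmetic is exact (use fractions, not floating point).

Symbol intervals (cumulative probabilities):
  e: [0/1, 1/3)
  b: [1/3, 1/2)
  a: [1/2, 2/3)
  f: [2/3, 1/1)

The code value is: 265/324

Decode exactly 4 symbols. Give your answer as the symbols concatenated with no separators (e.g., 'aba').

Step 1: interval [0/1, 1/1), width = 1/1 - 0/1 = 1/1
  'e': [0/1 + 1/1*0/1, 0/1 + 1/1*1/3) = [0/1, 1/3)
  'b': [0/1 + 1/1*1/3, 0/1 + 1/1*1/2) = [1/3, 1/2)
  'a': [0/1 + 1/1*1/2, 0/1 + 1/1*2/3) = [1/2, 2/3)
  'f': [0/1 + 1/1*2/3, 0/1 + 1/1*1/1) = [2/3, 1/1) <- contains code 265/324
  emit 'f', narrow to [2/3, 1/1)
Step 2: interval [2/3, 1/1), width = 1/1 - 2/3 = 1/3
  'e': [2/3 + 1/3*0/1, 2/3 + 1/3*1/3) = [2/3, 7/9)
  'b': [2/3 + 1/3*1/3, 2/3 + 1/3*1/2) = [7/9, 5/6) <- contains code 265/324
  'a': [2/3 + 1/3*1/2, 2/3 + 1/3*2/3) = [5/6, 8/9)
  'f': [2/3 + 1/3*2/3, 2/3 + 1/3*1/1) = [8/9, 1/1)
  emit 'b', narrow to [7/9, 5/6)
Step 3: interval [7/9, 5/6), width = 5/6 - 7/9 = 1/18
  'e': [7/9 + 1/18*0/1, 7/9 + 1/18*1/3) = [7/9, 43/54)
  'b': [7/9 + 1/18*1/3, 7/9 + 1/18*1/2) = [43/54, 29/36)
  'a': [7/9 + 1/18*1/2, 7/9 + 1/18*2/3) = [29/36, 22/27)
  'f': [7/9 + 1/18*2/3, 7/9 + 1/18*1/1) = [22/27, 5/6) <- contains code 265/324
  emit 'f', narrow to [22/27, 5/6)
Step 4: interval [22/27, 5/6), width = 5/6 - 22/27 = 1/54
  'e': [22/27 + 1/54*0/1, 22/27 + 1/54*1/3) = [22/27, 133/162) <- contains code 265/324
  'b': [22/27 + 1/54*1/3, 22/27 + 1/54*1/2) = [133/162, 89/108)
  'a': [22/27 + 1/54*1/2, 22/27 + 1/54*2/3) = [89/108, 67/81)
  'f': [22/27 + 1/54*2/3, 22/27 + 1/54*1/1) = [67/81, 5/6)
  emit 'e', narrow to [22/27, 133/162)

Answer: fbfe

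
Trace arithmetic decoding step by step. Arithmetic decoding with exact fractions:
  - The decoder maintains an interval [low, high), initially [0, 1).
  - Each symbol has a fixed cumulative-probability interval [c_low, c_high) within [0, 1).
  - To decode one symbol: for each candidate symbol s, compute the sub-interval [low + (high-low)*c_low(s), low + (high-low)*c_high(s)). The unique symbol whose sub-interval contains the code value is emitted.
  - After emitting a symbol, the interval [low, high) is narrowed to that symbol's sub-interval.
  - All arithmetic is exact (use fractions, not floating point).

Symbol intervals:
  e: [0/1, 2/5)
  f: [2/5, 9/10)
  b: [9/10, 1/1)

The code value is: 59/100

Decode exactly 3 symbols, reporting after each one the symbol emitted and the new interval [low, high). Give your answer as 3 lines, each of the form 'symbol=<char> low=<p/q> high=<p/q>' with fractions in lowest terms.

Answer: symbol=f low=2/5 high=9/10
symbol=e low=2/5 high=3/5
symbol=b low=29/50 high=3/5

Derivation:
Step 1: interval [0/1, 1/1), width = 1/1 - 0/1 = 1/1
  'e': [0/1 + 1/1*0/1, 0/1 + 1/1*2/5) = [0/1, 2/5)
  'f': [0/1 + 1/1*2/5, 0/1 + 1/1*9/10) = [2/5, 9/10) <- contains code 59/100
  'b': [0/1 + 1/1*9/10, 0/1 + 1/1*1/1) = [9/10, 1/1)
  emit 'f', narrow to [2/5, 9/10)
Step 2: interval [2/5, 9/10), width = 9/10 - 2/5 = 1/2
  'e': [2/5 + 1/2*0/1, 2/5 + 1/2*2/5) = [2/5, 3/5) <- contains code 59/100
  'f': [2/5 + 1/2*2/5, 2/5 + 1/2*9/10) = [3/5, 17/20)
  'b': [2/5 + 1/2*9/10, 2/5 + 1/2*1/1) = [17/20, 9/10)
  emit 'e', narrow to [2/5, 3/5)
Step 3: interval [2/5, 3/5), width = 3/5 - 2/5 = 1/5
  'e': [2/5 + 1/5*0/1, 2/5 + 1/5*2/5) = [2/5, 12/25)
  'f': [2/5 + 1/5*2/5, 2/5 + 1/5*9/10) = [12/25, 29/50)
  'b': [2/5 + 1/5*9/10, 2/5 + 1/5*1/1) = [29/50, 3/5) <- contains code 59/100
  emit 'b', narrow to [29/50, 3/5)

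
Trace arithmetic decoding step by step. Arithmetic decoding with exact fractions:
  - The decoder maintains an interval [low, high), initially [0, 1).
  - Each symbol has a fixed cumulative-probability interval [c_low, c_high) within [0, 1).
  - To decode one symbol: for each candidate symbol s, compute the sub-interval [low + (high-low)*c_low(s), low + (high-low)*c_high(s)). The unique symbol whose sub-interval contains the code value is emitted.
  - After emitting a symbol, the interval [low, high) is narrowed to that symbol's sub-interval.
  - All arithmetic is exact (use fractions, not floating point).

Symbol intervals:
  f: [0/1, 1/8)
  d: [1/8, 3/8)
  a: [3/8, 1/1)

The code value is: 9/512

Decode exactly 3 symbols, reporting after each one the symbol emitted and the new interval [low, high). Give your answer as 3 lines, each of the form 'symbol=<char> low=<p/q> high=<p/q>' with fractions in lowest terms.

Answer: symbol=f low=0/1 high=1/8
symbol=d low=1/64 high=3/64
symbol=f low=1/64 high=5/256

Derivation:
Step 1: interval [0/1, 1/1), width = 1/1 - 0/1 = 1/1
  'f': [0/1 + 1/1*0/1, 0/1 + 1/1*1/8) = [0/1, 1/8) <- contains code 9/512
  'd': [0/1 + 1/1*1/8, 0/1 + 1/1*3/8) = [1/8, 3/8)
  'a': [0/1 + 1/1*3/8, 0/1 + 1/1*1/1) = [3/8, 1/1)
  emit 'f', narrow to [0/1, 1/8)
Step 2: interval [0/1, 1/8), width = 1/8 - 0/1 = 1/8
  'f': [0/1 + 1/8*0/1, 0/1 + 1/8*1/8) = [0/1, 1/64)
  'd': [0/1 + 1/8*1/8, 0/1 + 1/8*3/8) = [1/64, 3/64) <- contains code 9/512
  'a': [0/1 + 1/8*3/8, 0/1 + 1/8*1/1) = [3/64, 1/8)
  emit 'd', narrow to [1/64, 3/64)
Step 3: interval [1/64, 3/64), width = 3/64 - 1/64 = 1/32
  'f': [1/64 + 1/32*0/1, 1/64 + 1/32*1/8) = [1/64, 5/256) <- contains code 9/512
  'd': [1/64 + 1/32*1/8, 1/64 + 1/32*3/8) = [5/256, 7/256)
  'a': [1/64 + 1/32*3/8, 1/64 + 1/32*1/1) = [7/256, 3/64)
  emit 'f', narrow to [1/64, 5/256)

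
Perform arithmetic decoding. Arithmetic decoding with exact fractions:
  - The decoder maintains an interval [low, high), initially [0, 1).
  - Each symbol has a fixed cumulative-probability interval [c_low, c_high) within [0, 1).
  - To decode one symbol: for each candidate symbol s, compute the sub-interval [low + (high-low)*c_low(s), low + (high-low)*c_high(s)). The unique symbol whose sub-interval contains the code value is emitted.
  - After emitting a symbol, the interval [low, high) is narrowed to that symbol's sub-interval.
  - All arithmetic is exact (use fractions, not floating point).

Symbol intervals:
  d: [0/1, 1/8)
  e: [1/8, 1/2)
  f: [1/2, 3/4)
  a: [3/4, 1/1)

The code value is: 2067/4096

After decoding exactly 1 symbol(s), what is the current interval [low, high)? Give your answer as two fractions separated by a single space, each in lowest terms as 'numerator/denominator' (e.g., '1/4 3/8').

Step 1: interval [0/1, 1/1), width = 1/1 - 0/1 = 1/1
  'd': [0/1 + 1/1*0/1, 0/1 + 1/1*1/8) = [0/1, 1/8)
  'e': [0/1 + 1/1*1/8, 0/1 + 1/1*1/2) = [1/8, 1/2)
  'f': [0/1 + 1/1*1/2, 0/1 + 1/1*3/4) = [1/2, 3/4) <- contains code 2067/4096
  'a': [0/1 + 1/1*3/4, 0/1 + 1/1*1/1) = [3/4, 1/1)
  emit 'f', narrow to [1/2, 3/4)

Answer: 1/2 3/4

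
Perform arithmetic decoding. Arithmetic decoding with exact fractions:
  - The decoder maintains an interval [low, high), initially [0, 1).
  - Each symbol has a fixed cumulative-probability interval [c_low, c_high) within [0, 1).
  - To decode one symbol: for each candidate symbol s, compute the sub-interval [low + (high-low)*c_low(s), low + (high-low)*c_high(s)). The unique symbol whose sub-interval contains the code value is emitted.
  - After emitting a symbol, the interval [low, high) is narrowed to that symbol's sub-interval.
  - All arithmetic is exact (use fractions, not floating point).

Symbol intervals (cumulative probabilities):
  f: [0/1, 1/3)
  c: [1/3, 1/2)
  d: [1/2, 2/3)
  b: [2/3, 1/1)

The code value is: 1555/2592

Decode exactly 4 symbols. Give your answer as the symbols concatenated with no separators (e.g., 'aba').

Step 1: interval [0/1, 1/1), width = 1/1 - 0/1 = 1/1
  'f': [0/1 + 1/1*0/1, 0/1 + 1/1*1/3) = [0/1, 1/3)
  'c': [0/1 + 1/1*1/3, 0/1 + 1/1*1/2) = [1/3, 1/2)
  'd': [0/1 + 1/1*1/2, 0/1 + 1/1*2/3) = [1/2, 2/3) <- contains code 1555/2592
  'b': [0/1 + 1/1*2/3, 0/1 + 1/1*1/1) = [2/3, 1/1)
  emit 'd', narrow to [1/2, 2/3)
Step 2: interval [1/2, 2/3), width = 2/3 - 1/2 = 1/6
  'f': [1/2 + 1/6*0/1, 1/2 + 1/6*1/3) = [1/2, 5/9)
  'c': [1/2 + 1/6*1/3, 1/2 + 1/6*1/2) = [5/9, 7/12)
  'd': [1/2 + 1/6*1/2, 1/2 + 1/6*2/3) = [7/12, 11/18) <- contains code 1555/2592
  'b': [1/2 + 1/6*2/3, 1/2 + 1/6*1/1) = [11/18, 2/3)
  emit 'd', narrow to [7/12, 11/18)
Step 3: interval [7/12, 11/18), width = 11/18 - 7/12 = 1/36
  'f': [7/12 + 1/36*0/1, 7/12 + 1/36*1/3) = [7/12, 16/27)
  'c': [7/12 + 1/36*1/3, 7/12 + 1/36*1/2) = [16/27, 43/72)
  'd': [7/12 + 1/36*1/2, 7/12 + 1/36*2/3) = [43/72, 65/108) <- contains code 1555/2592
  'b': [7/12 + 1/36*2/3, 7/12 + 1/36*1/1) = [65/108, 11/18)
  emit 'd', narrow to [43/72, 65/108)
Step 4: interval [43/72, 65/108), width = 65/108 - 43/72 = 1/216
  'f': [43/72 + 1/216*0/1, 43/72 + 1/216*1/3) = [43/72, 97/162)
  'c': [43/72 + 1/216*1/3, 43/72 + 1/216*1/2) = [97/162, 259/432)
  'd': [43/72 + 1/216*1/2, 43/72 + 1/216*2/3) = [259/432, 389/648) <- contains code 1555/2592
  'b': [43/72 + 1/216*2/3, 43/72 + 1/216*1/1) = [389/648, 65/108)
  emit 'd', narrow to [259/432, 389/648)

Answer: dddd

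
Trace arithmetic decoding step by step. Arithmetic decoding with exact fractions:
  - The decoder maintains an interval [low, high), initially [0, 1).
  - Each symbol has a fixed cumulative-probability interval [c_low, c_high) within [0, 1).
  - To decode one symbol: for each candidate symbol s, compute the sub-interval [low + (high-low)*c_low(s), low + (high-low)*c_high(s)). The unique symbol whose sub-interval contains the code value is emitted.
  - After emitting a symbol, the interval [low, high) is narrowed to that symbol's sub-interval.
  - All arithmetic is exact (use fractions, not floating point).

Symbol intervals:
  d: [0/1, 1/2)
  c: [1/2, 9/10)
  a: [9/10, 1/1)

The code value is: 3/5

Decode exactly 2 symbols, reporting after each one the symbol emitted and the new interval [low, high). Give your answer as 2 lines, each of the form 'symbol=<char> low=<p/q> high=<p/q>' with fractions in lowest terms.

Answer: symbol=c low=1/2 high=9/10
symbol=d low=1/2 high=7/10

Derivation:
Step 1: interval [0/1, 1/1), width = 1/1 - 0/1 = 1/1
  'd': [0/1 + 1/1*0/1, 0/1 + 1/1*1/2) = [0/1, 1/2)
  'c': [0/1 + 1/1*1/2, 0/1 + 1/1*9/10) = [1/2, 9/10) <- contains code 3/5
  'a': [0/1 + 1/1*9/10, 0/1 + 1/1*1/1) = [9/10, 1/1)
  emit 'c', narrow to [1/2, 9/10)
Step 2: interval [1/2, 9/10), width = 9/10 - 1/2 = 2/5
  'd': [1/2 + 2/5*0/1, 1/2 + 2/5*1/2) = [1/2, 7/10) <- contains code 3/5
  'c': [1/2 + 2/5*1/2, 1/2 + 2/5*9/10) = [7/10, 43/50)
  'a': [1/2 + 2/5*9/10, 1/2 + 2/5*1/1) = [43/50, 9/10)
  emit 'd', narrow to [1/2, 7/10)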